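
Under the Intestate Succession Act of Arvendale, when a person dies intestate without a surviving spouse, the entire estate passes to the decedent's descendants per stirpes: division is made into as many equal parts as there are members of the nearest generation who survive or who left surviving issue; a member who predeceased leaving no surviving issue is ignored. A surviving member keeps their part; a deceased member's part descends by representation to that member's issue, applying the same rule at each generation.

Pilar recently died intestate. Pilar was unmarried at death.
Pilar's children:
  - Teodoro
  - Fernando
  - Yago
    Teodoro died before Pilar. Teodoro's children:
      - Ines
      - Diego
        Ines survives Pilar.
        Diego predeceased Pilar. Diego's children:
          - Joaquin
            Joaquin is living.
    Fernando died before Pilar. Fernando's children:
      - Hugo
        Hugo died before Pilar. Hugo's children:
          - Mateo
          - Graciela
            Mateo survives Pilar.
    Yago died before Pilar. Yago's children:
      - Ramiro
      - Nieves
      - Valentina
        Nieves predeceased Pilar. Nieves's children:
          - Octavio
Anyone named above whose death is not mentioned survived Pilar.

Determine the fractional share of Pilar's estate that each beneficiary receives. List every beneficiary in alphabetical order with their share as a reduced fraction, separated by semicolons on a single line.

There is no surviving spouse, so the entire estate passes to Pilar's descendants per stirpes.
The estate is divided into 3 equal shares of 1/3 among Teodoro, Fernando, Yago.
Teodoro predeceased; the 1/3 allotted to Teodoro's branch passes to Teodoro's issue by representation.
The 1/3 is divided into 2 equal shares of 1/6 among Ines, Diego.
Ines is living and takes 1/6.
Diego predeceased; the 1/6 allotted to Diego's branch passes to Diego's issue by representation.
Joaquin is the sole taker at this level and receives the full 1/6.
Fernando predeceased; the 1/3 allotted to Fernando's branch passes to Fernando's issue by representation.
Hugo's line is the sole branch at this level, so the full 1/3 passes to Hugo's issue by representation.
The 1/3 is divided into 2 equal shares of 1/6 among Mateo, Graciela.
Mateo is living and takes 1/6.
Graciela is living and takes 1/6.
Yago predeceased; the 1/3 allotted to Yago's branch passes to Yago's issue by representation.
The 1/3 is divided into 3 equal shares of 1/9 among Ramiro, Nieves, Valentina.
Ramiro is living and takes 1/9.
Nieves predeceased; the 1/9 allotted to Nieves's branch passes to Nieves's issue by representation.
Octavio is the sole taker at this level and receives the full 1/9.
Valentina is living and takes 1/9.

Graciela 1/6; Ines 1/6; Joaquin 1/6; Mateo 1/6; Octavio 1/9; Ramiro 1/9; Valentina 1/9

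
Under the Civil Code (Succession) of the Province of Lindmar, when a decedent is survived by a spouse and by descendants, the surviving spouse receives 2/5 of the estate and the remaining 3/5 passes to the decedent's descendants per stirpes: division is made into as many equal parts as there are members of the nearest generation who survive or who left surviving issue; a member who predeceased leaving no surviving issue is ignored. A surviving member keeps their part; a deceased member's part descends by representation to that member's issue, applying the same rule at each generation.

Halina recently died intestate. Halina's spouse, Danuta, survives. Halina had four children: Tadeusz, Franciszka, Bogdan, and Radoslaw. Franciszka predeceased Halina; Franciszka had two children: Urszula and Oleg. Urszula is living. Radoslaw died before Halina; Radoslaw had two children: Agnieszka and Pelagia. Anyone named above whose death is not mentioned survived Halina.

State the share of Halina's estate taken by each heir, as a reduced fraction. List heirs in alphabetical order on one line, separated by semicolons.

Danuta, as surviving spouse, takes 2/5.
The remaining 3/5 passes to Halina's descendants per stirpes.
The 3/5 is divided into 4 equal shares of 3/20 among Tadeusz, Franciszka, Bogdan, Radoslaw.
Tadeusz is living and takes 3/20.
Franciszka predeceased; the 3/20 allotted to Franciszka's branch passes to Franciszka's issue by representation.
The 3/20 is divided into 2 equal shares of 3/40 among Urszula, Oleg.
Urszula is living and takes 3/40.
Oleg is living and takes 3/40.
Bogdan is living and takes 3/20.
Radoslaw predeceased; the 3/20 allotted to Radoslaw's branch passes to Radoslaw's issue by representation.
The 3/20 is divided into 2 equal shares of 3/40 among Agnieszka, Pelagia.
Agnieszka is living and takes 3/40.
Pelagia is living and takes 3/40.

Agnieszka 3/40; Bogdan 3/20; Danuta 2/5; Oleg 3/40; Pelagia 3/40; Tadeusz 3/20; Urszula 3/40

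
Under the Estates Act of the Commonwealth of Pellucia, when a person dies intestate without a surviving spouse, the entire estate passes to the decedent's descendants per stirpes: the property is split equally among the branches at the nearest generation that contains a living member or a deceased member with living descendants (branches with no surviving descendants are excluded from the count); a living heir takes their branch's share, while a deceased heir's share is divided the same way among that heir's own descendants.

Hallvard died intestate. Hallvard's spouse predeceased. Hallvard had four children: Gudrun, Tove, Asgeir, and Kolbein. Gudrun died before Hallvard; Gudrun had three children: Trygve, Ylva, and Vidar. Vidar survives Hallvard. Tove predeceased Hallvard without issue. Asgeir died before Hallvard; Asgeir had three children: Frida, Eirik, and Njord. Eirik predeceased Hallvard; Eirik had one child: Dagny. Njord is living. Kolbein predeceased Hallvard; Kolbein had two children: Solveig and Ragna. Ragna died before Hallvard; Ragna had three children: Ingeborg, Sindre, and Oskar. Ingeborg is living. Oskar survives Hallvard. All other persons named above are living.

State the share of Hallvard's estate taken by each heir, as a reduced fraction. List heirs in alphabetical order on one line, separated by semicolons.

There is no surviving spouse, so the entire estate passes to Hallvard's descendants per stirpes.
Tove left no surviving issue, so that branch lapses and is disregarded.
The estate is divided into 3 equal shares of 1/3 among Gudrun, Asgeir, Kolbein.
Gudrun predeceased; the 1/3 allotted to Gudrun's branch passes to Gudrun's issue by representation.
The 1/3 is divided into 3 equal shares of 1/9 among Trygve, Ylva, Vidar.
Trygve is living and takes 1/9.
Ylva is living and takes 1/9.
Vidar is living and takes 1/9.
Asgeir predeceased; the 1/3 allotted to Asgeir's branch passes to Asgeir's issue by representation.
The 1/3 is divided into 3 equal shares of 1/9 among Frida, Eirik, Njord.
Frida is living and takes 1/9.
Eirik predeceased; the 1/9 allotted to Eirik's branch passes to Eirik's issue by representation.
Dagny is the sole taker at this level and receives the full 1/9.
Njord is living and takes 1/9.
Kolbein predeceased; the 1/3 allotted to Kolbein's branch passes to Kolbein's issue by representation.
The 1/3 is divided into 2 equal shares of 1/6 among Solveig, Ragna.
Solveig is living and takes 1/6.
Ragna predeceased; the 1/6 allotted to Ragna's branch passes to Ragna's issue by representation.
The 1/6 is divided into 3 equal shares of 1/18 among Ingeborg, Sindre, Oskar.
Ingeborg is living and takes 1/18.
Sindre is living and takes 1/18.
Oskar is living and takes 1/18.

Dagny 1/9; Frida 1/9; Ingeborg 1/18; Njord 1/9; Oskar 1/18; Sindre 1/18; Solveig 1/6; Trygve 1/9; Vidar 1/9; Ylva 1/9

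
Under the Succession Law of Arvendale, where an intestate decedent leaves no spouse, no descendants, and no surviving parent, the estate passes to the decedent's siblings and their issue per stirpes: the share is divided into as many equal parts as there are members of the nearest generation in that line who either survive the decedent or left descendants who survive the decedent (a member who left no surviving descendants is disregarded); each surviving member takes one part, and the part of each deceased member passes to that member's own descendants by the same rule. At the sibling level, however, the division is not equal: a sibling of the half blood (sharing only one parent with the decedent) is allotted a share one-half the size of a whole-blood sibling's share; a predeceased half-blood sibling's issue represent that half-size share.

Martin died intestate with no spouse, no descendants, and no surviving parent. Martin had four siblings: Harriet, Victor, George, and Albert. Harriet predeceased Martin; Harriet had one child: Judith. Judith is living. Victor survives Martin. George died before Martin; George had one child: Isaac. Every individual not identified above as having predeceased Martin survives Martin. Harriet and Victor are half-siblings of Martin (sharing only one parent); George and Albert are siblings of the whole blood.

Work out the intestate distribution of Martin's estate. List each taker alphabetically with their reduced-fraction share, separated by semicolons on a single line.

No spouse, descendants, or parent survives, so the estate passes to Martin's siblings per stirpes.
Half-blood siblings count for one-half the weight of whole-blood siblings at the initial division.
Dividing 1 in proportion to weights (total weight 3): Harriet (weight 1/2) → 1/6; Victor (weight 1/2) → 1/6; George (weight 1) → 1/3; Albert (weight 1) → 1/3.
Harriet predeceased; the 1/6 allotted to Harriet's branch passes to Harriet's issue by representation.
Judith is the sole taker at this level and receives the full 1/6.
Victor is living and takes 1/6.
George predeceased; the 1/3 allotted to George's branch passes to George's issue by representation.
Isaac is the sole taker at this level and receives the full 1/3.
Albert is living and takes 1/3.

Albert 1/3; Isaac 1/3; Judith 1/6; Victor 1/6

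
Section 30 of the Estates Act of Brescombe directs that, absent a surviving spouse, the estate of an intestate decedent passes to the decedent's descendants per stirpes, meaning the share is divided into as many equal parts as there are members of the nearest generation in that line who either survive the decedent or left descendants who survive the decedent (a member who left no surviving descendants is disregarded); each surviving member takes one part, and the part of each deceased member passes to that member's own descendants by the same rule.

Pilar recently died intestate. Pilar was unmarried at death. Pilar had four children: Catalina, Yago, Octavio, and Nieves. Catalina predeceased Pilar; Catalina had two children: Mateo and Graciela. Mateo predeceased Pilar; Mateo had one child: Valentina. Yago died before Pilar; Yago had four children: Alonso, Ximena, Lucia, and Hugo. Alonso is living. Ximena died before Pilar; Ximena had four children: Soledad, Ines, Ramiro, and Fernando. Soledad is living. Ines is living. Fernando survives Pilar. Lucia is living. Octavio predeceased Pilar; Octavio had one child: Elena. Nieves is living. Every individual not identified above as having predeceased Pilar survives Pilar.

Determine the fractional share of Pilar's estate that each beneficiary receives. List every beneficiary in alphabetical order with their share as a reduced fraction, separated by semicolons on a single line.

There is no surviving spouse, so the entire estate passes to Pilar's descendants per stirpes.
The estate is divided into 4 equal shares of 1/4 among Catalina, Yago, Octavio, Nieves.
Catalina predeceased; the 1/4 allotted to Catalina's branch passes to Catalina's issue by representation.
The 1/4 is divided into 2 equal shares of 1/8 among Mateo, Graciela.
Mateo predeceased; the 1/8 allotted to Mateo's branch passes to Mateo's issue by representation.
Valentina is the sole taker at this level and receives the full 1/8.
Graciela is living and takes 1/8.
Yago predeceased; the 1/4 allotted to Yago's branch passes to Yago's issue by representation.
The 1/4 is divided into 4 equal shares of 1/16 among Alonso, Ximena, Lucia, Hugo.
Alonso is living and takes 1/16.
Ximena predeceased; the 1/16 allotted to Ximena's branch passes to Ximena's issue by representation.
The 1/16 is divided into 4 equal shares of 1/64 among Soledad, Ines, Ramiro, Fernando.
Soledad is living and takes 1/64.
Ines is living and takes 1/64.
Ramiro is living and takes 1/64.
Fernando is living and takes 1/64.
Lucia is living and takes 1/16.
Hugo is living and takes 1/16.
Octavio predeceased; the 1/4 allotted to Octavio's branch passes to Octavio's issue by representation.
Elena is the sole taker at this level and receives the full 1/4.
Nieves is living and takes 1/4.

Alonso 1/16; Elena 1/4; Fernando 1/64; Graciela 1/8; Hugo 1/16; Ines 1/64; Lucia 1/16; Nieves 1/4; Ramiro 1/64; Soledad 1/64; Valentina 1/8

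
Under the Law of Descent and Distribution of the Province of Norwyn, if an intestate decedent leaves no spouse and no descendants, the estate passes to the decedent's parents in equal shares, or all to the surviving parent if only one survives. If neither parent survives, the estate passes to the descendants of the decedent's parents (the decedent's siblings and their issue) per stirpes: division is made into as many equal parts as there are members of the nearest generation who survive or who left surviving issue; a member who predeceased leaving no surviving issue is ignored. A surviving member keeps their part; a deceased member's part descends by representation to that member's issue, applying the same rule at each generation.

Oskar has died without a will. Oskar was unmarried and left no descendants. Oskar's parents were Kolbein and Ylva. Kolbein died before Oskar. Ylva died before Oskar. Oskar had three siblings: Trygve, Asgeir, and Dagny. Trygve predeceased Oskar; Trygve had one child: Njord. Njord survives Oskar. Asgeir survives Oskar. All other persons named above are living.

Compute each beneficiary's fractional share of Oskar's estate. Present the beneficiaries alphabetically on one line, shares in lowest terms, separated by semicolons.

Asgeir 1/3; Dagny 1/3; Njord 1/3

Neither parent survives and there are no descendants, so the estate passes to Oskar's siblings and their issue per stirpes.
The estate is divided into 3 equal shares of 1/3 among Trygve, Asgeir, Dagny.
Trygve predeceased; the 1/3 allotted to Trygve's branch passes to Trygve's issue by representation.
Njord is the sole taker at this level and receives the full 1/3.
Asgeir is living and takes 1/3.
Dagny is living and takes 1/3.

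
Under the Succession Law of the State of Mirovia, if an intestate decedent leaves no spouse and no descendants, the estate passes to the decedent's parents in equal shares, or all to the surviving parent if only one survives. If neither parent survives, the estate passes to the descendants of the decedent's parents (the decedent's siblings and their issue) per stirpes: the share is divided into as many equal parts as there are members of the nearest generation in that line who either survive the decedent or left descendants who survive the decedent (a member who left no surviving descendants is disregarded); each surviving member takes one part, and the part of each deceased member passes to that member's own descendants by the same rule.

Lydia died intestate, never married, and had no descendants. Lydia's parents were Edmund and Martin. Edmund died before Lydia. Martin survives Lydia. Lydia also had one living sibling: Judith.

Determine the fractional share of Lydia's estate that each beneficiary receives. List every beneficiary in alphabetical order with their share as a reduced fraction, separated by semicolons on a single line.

Only one parent, Martin, survives, so Martin takes the entire estate. The siblings take nothing because a surviving parent has priority.

Martin 1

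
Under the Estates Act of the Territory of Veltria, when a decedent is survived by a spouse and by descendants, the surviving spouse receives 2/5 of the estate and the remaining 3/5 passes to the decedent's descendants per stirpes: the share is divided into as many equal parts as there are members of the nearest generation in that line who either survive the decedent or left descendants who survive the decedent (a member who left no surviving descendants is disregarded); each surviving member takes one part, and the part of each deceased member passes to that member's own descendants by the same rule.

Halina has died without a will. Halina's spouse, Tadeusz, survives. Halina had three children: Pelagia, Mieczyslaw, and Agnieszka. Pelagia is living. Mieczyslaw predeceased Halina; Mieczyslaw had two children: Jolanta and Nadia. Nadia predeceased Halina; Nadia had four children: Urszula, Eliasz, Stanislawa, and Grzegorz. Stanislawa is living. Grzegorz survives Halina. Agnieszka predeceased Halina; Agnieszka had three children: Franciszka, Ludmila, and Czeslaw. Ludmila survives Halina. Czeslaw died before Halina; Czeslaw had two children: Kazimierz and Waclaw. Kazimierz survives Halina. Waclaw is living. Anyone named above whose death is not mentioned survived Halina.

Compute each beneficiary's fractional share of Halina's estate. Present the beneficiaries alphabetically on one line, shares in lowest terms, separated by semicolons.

Eliasz 1/40; Franciszka 1/15; Grzegorz 1/40; Jolanta 1/10; Kazimierz 1/30; Ludmila 1/15; Pelagia 1/5; Stanislawa 1/40; Tadeusz 2/5; Urszula 1/40; Waclaw 1/30

Tadeusz, as surviving spouse, takes 2/5.
The remaining 3/5 passes to Halina's descendants per stirpes.
The 3/5 is divided into 3 equal shares of 1/5 among Pelagia, Mieczyslaw, Agnieszka.
Pelagia is living and takes 1/5.
Mieczyslaw predeceased; the 1/5 allotted to Mieczyslaw's branch passes to Mieczyslaw's issue by representation.
The 1/5 is divided into 2 equal shares of 1/10 among Jolanta, Nadia.
Jolanta is living and takes 1/10.
Nadia predeceased; the 1/10 allotted to Nadia's branch passes to Nadia's issue by representation.
The 1/10 is divided into 4 equal shares of 1/40 among Urszula, Eliasz, Stanislawa, Grzegorz.
Urszula is living and takes 1/40.
Eliasz is living and takes 1/40.
Stanislawa is living and takes 1/40.
Grzegorz is living and takes 1/40.
Agnieszka predeceased; the 1/5 allotted to Agnieszka's branch passes to Agnieszka's issue by representation.
The 1/5 is divided into 3 equal shares of 1/15 among Franciszka, Ludmila, Czeslaw.
Franciszka is living and takes 1/15.
Ludmila is living and takes 1/15.
Czeslaw predeceased; the 1/15 allotted to Czeslaw's branch passes to Czeslaw's issue by representation.
The 1/15 is divided into 2 equal shares of 1/30 among Kazimierz, Waclaw.
Kazimierz is living and takes 1/30.
Waclaw is living and takes 1/30.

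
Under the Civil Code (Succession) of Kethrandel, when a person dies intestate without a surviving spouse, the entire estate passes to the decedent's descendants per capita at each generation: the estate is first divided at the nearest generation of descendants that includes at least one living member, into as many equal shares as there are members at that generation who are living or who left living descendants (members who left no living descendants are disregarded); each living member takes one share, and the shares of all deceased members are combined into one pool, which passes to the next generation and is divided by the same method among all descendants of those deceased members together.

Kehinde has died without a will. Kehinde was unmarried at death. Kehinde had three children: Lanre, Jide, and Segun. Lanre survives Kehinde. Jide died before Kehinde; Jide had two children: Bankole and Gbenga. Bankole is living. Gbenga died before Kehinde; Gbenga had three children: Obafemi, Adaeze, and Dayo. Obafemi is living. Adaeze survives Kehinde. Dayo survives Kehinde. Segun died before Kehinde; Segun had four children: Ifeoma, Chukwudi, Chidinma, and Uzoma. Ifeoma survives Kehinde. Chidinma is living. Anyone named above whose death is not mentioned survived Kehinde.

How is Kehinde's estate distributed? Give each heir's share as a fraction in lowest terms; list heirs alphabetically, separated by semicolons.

There is no surviving spouse, so the entire estate passes to Kehinde's descendants per capita at each generation.
At generation 1 (Lanre, Jide, Segun) there are 3 shares of (1)/3 = 1/3 each.
Living: Lanre — each takes 1/3.
Deceased: Jide and Segun. Their combined 2/3 is pooled and carried to generation 2.
At generation 2 (Bankole, Gbenga, Ifeoma, Chukwudi, Chidinma, Uzoma) there are 6 shares of (2/3)/6 = 1/9 each.
Living: Bankole, Ifeoma, Chukwudi, Chidinma, and Uzoma — each takes 1/9.
Deceased: Gbenga. That 1/9 share is carried to generation 3.
At generation 3 (Obafemi, Adaeze, Dayo) there are 3 shares of (1/9)/3 = 1/27 each.
Living: Obafemi, Adaeze, and Dayo — each takes 1/27.

Adaeze 1/27; Bankole 1/9; Chidinma 1/9; Chukwudi 1/9; Dayo 1/27; Ifeoma 1/9; Lanre 1/3; Obafemi 1/27; Uzoma 1/9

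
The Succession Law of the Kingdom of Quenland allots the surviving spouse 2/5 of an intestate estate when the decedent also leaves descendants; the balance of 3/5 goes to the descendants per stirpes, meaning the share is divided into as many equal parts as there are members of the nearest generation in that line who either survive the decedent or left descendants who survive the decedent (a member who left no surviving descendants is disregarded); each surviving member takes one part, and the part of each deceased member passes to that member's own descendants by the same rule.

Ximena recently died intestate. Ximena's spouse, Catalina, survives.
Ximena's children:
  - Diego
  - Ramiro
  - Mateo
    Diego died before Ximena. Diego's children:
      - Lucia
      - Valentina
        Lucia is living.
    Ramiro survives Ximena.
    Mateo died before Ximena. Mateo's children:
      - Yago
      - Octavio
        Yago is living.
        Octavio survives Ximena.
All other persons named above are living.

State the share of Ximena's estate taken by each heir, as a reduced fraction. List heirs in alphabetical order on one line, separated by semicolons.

Catalina 2/5; Lucia 1/10; Octavio 1/10; Ramiro 1/5; Valentina 1/10; Yago 1/10

Catalina, as surviving spouse, takes 2/5.
The remaining 3/5 passes to Ximena's descendants per stirpes.
The 3/5 is divided into 3 equal shares of 1/5 among Diego, Ramiro, Mateo.
Diego predeceased; the 1/5 allotted to Diego's branch passes to Diego's issue by representation.
The 1/5 is divided into 2 equal shares of 1/10 among Lucia, Valentina.
Lucia is living and takes 1/10.
Valentina is living and takes 1/10.
Ramiro is living and takes 1/5.
Mateo predeceased; the 1/5 allotted to Mateo's branch passes to Mateo's issue by representation.
The 1/5 is divided into 2 equal shares of 1/10 among Yago, Octavio.
Yago is living and takes 1/10.
Octavio is living and takes 1/10.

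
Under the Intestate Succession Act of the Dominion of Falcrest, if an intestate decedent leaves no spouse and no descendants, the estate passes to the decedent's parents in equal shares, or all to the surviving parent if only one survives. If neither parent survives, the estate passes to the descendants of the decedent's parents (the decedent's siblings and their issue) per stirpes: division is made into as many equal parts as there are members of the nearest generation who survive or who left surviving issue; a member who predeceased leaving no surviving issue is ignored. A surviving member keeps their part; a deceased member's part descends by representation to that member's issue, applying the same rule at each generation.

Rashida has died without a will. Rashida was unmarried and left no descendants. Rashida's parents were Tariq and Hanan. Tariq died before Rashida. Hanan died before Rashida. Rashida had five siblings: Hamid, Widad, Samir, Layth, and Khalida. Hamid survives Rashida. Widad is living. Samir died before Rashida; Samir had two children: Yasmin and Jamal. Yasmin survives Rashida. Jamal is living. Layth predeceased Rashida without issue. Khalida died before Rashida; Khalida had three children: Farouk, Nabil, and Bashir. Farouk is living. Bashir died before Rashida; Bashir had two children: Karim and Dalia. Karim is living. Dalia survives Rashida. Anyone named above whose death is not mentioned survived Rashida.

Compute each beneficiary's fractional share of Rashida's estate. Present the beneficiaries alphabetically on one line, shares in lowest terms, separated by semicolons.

Neither parent survives and there are no descendants, so the estate passes to Rashida's siblings and their issue per stirpes.
Layth left no surviving issue, so that branch lapses and is disregarded.
The estate is divided into 4 equal shares of 1/4 among Hamid, Widad, Samir, Khalida.
Hamid is living and takes 1/4.
Widad is living and takes 1/4.
Samir predeceased; the 1/4 allotted to Samir's branch passes to Samir's issue by representation.
The 1/4 is divided into 2 equal shares of 1/8 among Yasmin, Jamal.
Yasmin is living and takes 1/8.
Jamal is living and takes 1/8.
Khalida predeceased; the 1/4 allotted to Khalida's branch passes to Khalida's issue by representation.
The 1/4 is divided into 3 equal shares of 1/12 among Farouk, Nabil, Bashir.
Farouk is living and takes 1/12.
Nabil is living and takes 1/12.
Bashir predeceased; the 1/12 allotted to Bashir's branch passes to Bashir's issue by representation.
The 1/12 is divided into 2 equal shares of 1/24 among Karim, Dalia.
Karim is living and takes 1/24.
Dalia is living and takes 1/24.

Dalia 1/24; Farouk 1/12; Hamid 1/4; Jamal 1/8; Karim 1/24; Nabil 1/12; Widad 1/4; Yasmin 1/8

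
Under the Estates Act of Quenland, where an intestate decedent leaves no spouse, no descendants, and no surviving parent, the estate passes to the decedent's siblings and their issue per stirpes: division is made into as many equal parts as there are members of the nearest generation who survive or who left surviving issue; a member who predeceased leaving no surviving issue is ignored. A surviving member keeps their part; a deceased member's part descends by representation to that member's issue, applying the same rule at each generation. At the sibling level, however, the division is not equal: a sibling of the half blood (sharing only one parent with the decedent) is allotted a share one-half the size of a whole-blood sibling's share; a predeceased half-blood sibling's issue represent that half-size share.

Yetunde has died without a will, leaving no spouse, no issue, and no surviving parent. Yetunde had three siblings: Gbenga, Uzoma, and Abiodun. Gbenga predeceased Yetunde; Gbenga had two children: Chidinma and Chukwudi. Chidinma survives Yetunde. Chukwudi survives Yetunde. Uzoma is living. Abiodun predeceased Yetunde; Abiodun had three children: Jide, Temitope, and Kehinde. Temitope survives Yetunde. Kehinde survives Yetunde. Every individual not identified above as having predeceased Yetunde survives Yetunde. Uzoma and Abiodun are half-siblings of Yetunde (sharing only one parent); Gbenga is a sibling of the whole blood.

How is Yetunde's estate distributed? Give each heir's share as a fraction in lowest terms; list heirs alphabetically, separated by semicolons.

Chidinma 1/4; Chukwudi 1/4; Jide 1/12; Kehinde 1/12; Temitope 1/12; Uzoma 1/4

No spouse, descendants, or parent survives, so the estate passes to Yetunde's siblings per stirpes.
Half-blood siblings count for one-half the weight of whole-blood siblings at the initial division.
Dividing 1 in proportion to weights (total weight 2): Gbenga (weight 1) → 1/2; Uzoma (weight 1/2) → 1/4; Abiodun (weight 1/2) → 1/4.
Gbenga predeceased; the 1/2 allotted to Gbenga's branch passes to Gbenga's issue by representation.
The 1/2 is divided into 2 equal shares of 1/4 among Chidinma, Chukwudi.
Chidinma is living and takes 1/4.
Chukwudi is living and takes 1/4.
Uzoma is living and takes 1/4.
Abiodun predeceased; the 1/4 allotted to Abiodun's branch passes to Abiodun's issue by representation.
The 1/4 is divided into 3 equal shares of 1/12 among Jide, Temitope, Kehinde.
Jide is living and takes 1/12.
Temitope is living and takes 1/12.
Kehinde is living and takes 1/12.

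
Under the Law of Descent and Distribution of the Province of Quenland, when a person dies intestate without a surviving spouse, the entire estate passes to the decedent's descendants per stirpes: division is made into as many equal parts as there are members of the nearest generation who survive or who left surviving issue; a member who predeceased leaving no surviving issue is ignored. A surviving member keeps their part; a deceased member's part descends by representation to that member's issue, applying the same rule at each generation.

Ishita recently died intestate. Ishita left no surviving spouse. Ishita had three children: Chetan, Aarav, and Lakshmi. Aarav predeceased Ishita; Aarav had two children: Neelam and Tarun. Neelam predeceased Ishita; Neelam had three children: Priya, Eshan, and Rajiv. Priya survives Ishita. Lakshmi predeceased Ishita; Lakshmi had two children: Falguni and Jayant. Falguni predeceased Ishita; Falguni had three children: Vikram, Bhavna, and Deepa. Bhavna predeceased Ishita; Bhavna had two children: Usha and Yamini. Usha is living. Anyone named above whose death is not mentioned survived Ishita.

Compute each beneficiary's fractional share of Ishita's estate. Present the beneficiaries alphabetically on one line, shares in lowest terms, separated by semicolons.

There is no surviving spouse, so the entire estate passes to Ishita's descendants per stirpes.
The estate is divided into 3 equal shares of 1/3 among Chetan, Aarav, Lakshmi.
Chetan is living and takes 1/3.
Aarav predeceased; the 1/3 allotted to Aarav's branch passes to Aarav's issue by representation.
The 1/3 is divided into 2 equal shares of 1/6 among Neelam, Tarun.
Neelam predeceased; the 1/6 allotted to Neelam's branch passes to Neelam's issue by representation.
The 1/6 is divided into 3 equal shares of 1/18 among Priya, Eshan, Rajiv.
Priya is living and takes 1/18.
Eshan is living and takes 1/18.
Rajiv is living and takes 1/18.
Tarun is living and takes 1/6.
Lakshmi predeceased; the 1/3 allotted to Lakshmi's branch passes to Lakshmi's issue by representation.
The 1/3 is divided into 2 equal shares of 1/6 among Falguni, Jayant.
Falguni predeceased; the 1/6 allotted to Falguni's branch passes to Falguni's issue by representation.
The 1/6 is divided into 3 equal shares of 1/18 among Vikram, Bhavna, Deepa.
Vikram is living and takes 1/18.
Bhavna predeceased; the 1/18 allotted to Bhavna's branch passes to Bhavna's issue by representation.
The 1/18 is divided into 2 equal shares of 1/36 among Usha, Yamini.
Usha is living and takes 1/36.
Yamini is living and takes 1/36.
Deepa is living and takes 1/18.
Jayant is living and takes 1/6.

Chetan 1/3; Deepa 1/18; Eshan 1/18; Jayant 1/6; Priya 1/18; Rajiv 1/18; Tarun 1/6; Usha 1/36; Vikram 1/18; Yamini 1/36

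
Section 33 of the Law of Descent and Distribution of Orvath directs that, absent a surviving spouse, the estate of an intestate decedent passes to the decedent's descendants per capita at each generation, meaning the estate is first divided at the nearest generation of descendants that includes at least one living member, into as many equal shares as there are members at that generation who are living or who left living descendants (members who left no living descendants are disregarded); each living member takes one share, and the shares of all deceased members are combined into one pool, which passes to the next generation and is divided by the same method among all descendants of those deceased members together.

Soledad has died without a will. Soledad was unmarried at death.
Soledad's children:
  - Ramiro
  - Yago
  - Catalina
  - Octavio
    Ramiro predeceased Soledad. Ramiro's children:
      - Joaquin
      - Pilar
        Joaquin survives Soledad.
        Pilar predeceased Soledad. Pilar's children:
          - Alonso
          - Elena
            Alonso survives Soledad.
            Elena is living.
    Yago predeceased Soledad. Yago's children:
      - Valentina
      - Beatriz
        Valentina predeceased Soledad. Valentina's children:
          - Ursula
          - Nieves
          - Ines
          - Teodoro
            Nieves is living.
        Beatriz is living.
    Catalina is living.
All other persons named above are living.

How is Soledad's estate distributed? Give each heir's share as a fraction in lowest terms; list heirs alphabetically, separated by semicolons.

There is no surviving spouse, so the entire estate passes to Soledad's descendants per capita at each generation.
At generation 1 (Ramiro, Yago, Catalina, Octavio) there are 4 shares of (1)/4 = 1/4 each.
Living: Catalina and Octavio — each takes 1/4.
Deceased: Ramiro and Yago. Their combined 1/2 is pooled and carried to generation 2.
At generation 2 (Joaquin, Pilar, Valentina, Beatriz) there are 4 shares of (1/2)/4 = 1/8 each.
Living: Joaquin and Beatriz — each takes 1/8.
Deceased: Pilar and Valentina. Their combined 1/4 is pooled and carried to generation 3.
At generation 3 (Alonso, Elena, Ursula, Nieves, Ines, Teodoro) there are 6 shares of (1/4)/6 = 1/24 each.
Living: Alonso, Elena, Ursula, Nieves, Ines, and Teodoro — each takes 1/24.

Alonso 1/24; Beatriz 1/8; Catalina 1/4; Elena 1/24; Ines 1/24; Joaquin 1/8; Nieves 1/24; Octavio 1/4; Teodoro 1/24; Ursula 1/24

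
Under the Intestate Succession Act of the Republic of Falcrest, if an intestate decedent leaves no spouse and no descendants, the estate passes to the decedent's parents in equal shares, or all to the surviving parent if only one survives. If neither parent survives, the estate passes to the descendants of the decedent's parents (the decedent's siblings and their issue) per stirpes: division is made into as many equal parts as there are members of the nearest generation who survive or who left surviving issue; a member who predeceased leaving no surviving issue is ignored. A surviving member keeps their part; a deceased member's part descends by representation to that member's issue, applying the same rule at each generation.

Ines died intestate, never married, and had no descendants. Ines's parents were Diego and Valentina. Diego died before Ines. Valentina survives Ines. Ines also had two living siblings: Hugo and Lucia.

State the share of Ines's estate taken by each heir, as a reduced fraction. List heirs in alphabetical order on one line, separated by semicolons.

Only one parent, Valentina, survives, so Valentina takes the entire estate. The siblings take nothing because a surviving parent has priority.

Valentina 1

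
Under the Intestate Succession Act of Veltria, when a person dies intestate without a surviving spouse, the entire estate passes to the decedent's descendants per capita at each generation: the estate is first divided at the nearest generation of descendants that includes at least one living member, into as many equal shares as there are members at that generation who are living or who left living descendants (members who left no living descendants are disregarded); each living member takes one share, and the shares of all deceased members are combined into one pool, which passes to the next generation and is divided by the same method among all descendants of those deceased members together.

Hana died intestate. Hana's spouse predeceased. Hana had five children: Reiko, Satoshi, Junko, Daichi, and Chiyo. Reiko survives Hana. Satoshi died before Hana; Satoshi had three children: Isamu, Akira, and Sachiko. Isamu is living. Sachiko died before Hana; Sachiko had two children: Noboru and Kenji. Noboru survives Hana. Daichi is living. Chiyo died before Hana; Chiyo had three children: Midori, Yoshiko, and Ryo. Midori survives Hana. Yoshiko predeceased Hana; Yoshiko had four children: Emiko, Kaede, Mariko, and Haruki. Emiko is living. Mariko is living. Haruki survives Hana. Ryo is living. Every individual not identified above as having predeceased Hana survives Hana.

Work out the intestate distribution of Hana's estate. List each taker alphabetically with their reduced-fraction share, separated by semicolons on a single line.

Akira 1/15; Daichi 1/5; Emiko 1/45; Haruki 1/45; Isamu 1/15; Junko 1/5; Kaede 1/45; Kenji 1/45; Mariko 1/45; Midori 1/15; Noboru 1/45; Reiko 1/5; Ryo 1/15

There is no surviving spouse, so the entire estate passes to Hana's descendants per capita at each generation.
At generation 1 (Reiko, Satoshi, Junko, Daichi, Chiyo) there are 5 shares of (1)/5 = 1/5 each.
Living: Reiko, Junko, and Daichi — each takes 1/5.
Deceased: Satoshi and Chiyo. Their combined 2/5 is pooled and carried to generation 2.
At generation 2 (Isamu, Akira, Sachiko, Midori, Yoshiko, Ryo) there are 6 shares of (2/5)/6 = 1/15 each.
Living: Isamu, Akira, Midori, and Ryo — each takes 1/15.
Deceased: Sachiko and Yoshiko. Their combined 2/15 is pooled and carried to generation 3.
At generation 3 (Noboru, Kenji, Emiko, Kaede, Mariko, Haruki) there are 6 shares of (2/15)/6 = 1/45 each.
Living: Noboru, Kenji, Emiko, Kaede, Mariko, and Haruki — each takes 1/45.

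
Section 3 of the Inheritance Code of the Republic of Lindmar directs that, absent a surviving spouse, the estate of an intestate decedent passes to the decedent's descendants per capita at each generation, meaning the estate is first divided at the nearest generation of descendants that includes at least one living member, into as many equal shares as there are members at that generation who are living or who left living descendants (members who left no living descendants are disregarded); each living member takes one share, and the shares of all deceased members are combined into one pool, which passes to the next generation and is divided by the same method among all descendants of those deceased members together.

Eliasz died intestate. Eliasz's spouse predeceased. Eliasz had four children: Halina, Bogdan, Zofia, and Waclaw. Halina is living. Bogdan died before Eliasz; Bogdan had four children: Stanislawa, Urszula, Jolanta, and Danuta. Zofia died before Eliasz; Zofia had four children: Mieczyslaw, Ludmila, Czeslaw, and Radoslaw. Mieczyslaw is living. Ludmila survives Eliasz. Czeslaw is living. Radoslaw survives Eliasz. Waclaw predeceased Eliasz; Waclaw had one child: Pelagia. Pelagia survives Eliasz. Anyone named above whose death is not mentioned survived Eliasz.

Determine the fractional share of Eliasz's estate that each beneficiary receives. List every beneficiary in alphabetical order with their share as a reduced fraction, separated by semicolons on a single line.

Czeslaw 1/12; Danuta 1/12; Halina 1/4; Jolanta 1/12; Ludmila 1/12; Mieczyslaw 1/12; Pelagia 1/12; Radoslaw 1/12; Stanislawa 1/12; Urszula 1/12

There is no surviving spouse, so the entire estate passes to Eliasz's descendants per capita at each generation.
At generation 1 (Halina, Bogdan, Zofia, Waclaw) there are 4 shares of (1)/4 = 1/4 each.
Living: Halina — each takes 1/4.
Deceased: Bogdan, Zofia, and Waclaw. Their combined 3/4 is pooled and carried to generation 2.
At generation 2 (Stanislawa, Urszula, Jolanta, Danuta, Mieczyslaw, Ludmila, Czeslaw, Radoslaw, Pelagia) there are 9 shares of (3/4)/9 = 1/12 each.
Living: Stanislawa, Urszula, Jolanta, Danuta, Mieczyslaw, Ludmila, Czeslaw, Radoslaw, and Pelagia — each takes 1/12.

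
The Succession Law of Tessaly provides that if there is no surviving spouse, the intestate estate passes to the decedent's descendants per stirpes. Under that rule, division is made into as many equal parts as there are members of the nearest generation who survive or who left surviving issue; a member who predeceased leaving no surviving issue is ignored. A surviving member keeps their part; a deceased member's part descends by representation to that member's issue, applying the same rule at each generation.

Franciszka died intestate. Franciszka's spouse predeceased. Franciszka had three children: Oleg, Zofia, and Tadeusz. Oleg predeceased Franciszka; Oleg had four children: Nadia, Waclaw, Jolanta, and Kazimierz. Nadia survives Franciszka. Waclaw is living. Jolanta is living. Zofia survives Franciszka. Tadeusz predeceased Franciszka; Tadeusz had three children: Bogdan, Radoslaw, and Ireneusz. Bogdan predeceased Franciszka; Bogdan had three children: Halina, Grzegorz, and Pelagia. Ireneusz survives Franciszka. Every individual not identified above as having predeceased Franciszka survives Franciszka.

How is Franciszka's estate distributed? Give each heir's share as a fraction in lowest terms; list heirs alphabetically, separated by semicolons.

Grzegorz 1/27; Halina 1/27; Ireneusz 1/9; Jolanta 1/12; Kazimierz 1/12; Nadia 1/12; Pelagia 1/27; Radoslaw 1/9; Waclaw 1/12; Zofia 1/3

There is no surviving spouse, so the entire estate passes to Franciszka's descendants per stirpes.
The estate is divided into 3 equal shares of 1/3 among Oleg, Zofia, Tadeusz.
Oleg predeceased; the 1/3 allotted to Oleg's branch passes to Oleg's issue by representation.
The 1/3 is divided into 4 equal shares of 1/12 among Nadia, Waclaw, Jolanta, Kazimierz.
Nadia is living and takes 1/12.
Waclaw is living and takes 1/12.
Jolanta is living and takes 1/12.
Kazimierz is living and takes 1/12.
Zofia is living and takes 1/3.
Tadeusz predeceased; the 1/3 allotted to Tadeusz's branch passes to Tadeusz's issue by representation.
The 1/3 is divided into 3 equal shares of 1/9 among Bogdan, Radoslaw, Ireneusz.
Bogdan predeceased; the 1/9 allotted to Bogdan's branch passes to Bogdan's issue by representation.
The 1/9 is divided into 3 equal shares of 1/27 among Halina, Grzegorz, Pelagia.
Halina is living and takes 1/27.
Grzegorz is living and takes 1/27.
Pelagia is living and takes 1/27.
Radoslaw is living and takes 1/9.
Ireneusz is living and takes 1/9.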